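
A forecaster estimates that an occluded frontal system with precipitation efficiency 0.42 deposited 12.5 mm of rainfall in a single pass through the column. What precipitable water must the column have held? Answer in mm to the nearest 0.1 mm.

PW ≈ 29.8 mm

PW = rainfall / ε = 12.5 / 0.42 = 29.8 mm.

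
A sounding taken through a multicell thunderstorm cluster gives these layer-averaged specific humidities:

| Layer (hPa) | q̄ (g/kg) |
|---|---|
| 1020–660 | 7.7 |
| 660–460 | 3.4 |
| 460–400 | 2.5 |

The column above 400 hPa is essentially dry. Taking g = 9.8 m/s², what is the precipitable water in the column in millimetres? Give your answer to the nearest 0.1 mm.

Precipitable water is the column-integrated vapour mass per unit area: PW = (1/g) Σ q̄ Δp, with q in kg/kg and Δp in Pa (1 kg/m² of water = 1 mm).
Layer 1020–660 hPa: Δp = 360 hPa = 36000 Pa, q̄ = 0.0077 kg/kg → 0.0077 × 36000 / 9.8 = 28.29 mm
Layer 660–460 hPa: Δp = 200 hPa = 20000 Pa, q̄ = 0.0034 kg/kg → 0.0034 × 20000 / 9.8 = 6.94 mm
Layer 460–400 hPa: Δp = 60 hPa = 6000 Pa, q̄ = 0.0025 kg/kg → 0.0025 × 6000 / 9.8 = 1.53 mm
PW = 28.29 + 6.94 + 1.53 = 36.76 ≈ 36.8 mm.

PW ≈ 36.8 mm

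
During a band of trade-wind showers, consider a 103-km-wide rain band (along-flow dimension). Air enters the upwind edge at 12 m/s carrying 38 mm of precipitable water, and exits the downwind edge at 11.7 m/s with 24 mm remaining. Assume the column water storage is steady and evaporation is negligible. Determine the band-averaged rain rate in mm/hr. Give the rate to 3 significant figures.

Column moisture flux per unit crosswind length is F = V × PW.
Inflow: F_in = 12 × 38 = 456 mm·m/s
Outflow: F_out = 11.7 × 24 = 280.8 mm·m/s
Steady-state rate R = (F_in − F_out)/L = (456 − 280.8) / 103000 m = 1.701e-03 mm/s.
R = 1.701e-03 × 3600 = 6.12 mm/hr.

R ≈ 6.12 mm/hr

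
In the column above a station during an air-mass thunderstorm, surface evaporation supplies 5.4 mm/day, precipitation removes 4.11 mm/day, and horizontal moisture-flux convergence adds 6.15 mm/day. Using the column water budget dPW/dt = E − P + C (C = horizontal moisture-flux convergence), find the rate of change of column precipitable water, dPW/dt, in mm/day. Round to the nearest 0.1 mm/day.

dPW/dt = E − P + C = 5.4 − 4.11 + (6.15) = 7.4 mm/day.

dPW/dt ≈ 7.4 mm/day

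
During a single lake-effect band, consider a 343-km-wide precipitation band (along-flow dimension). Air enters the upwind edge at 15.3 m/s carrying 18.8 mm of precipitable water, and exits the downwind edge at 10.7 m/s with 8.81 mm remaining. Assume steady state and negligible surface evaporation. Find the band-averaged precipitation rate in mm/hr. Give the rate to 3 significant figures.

R ≈ 2.03 mm/hr

Column moisture flux per unit crosswind length is F = V × PW.
Inflow: F_in = 15.3 × 18.8 = 287.64 mm·m/s
Outflow: F_out = 10.7 × 8.81 = 94.267 mm·m/s
Steady-state rate R = (F_in − F_out)/L = (287.64 − 94.267) / 343000 m = 5.638e-04 mm/s.
R = 5.638e-04 × 3600 = 2.03 mm/hr.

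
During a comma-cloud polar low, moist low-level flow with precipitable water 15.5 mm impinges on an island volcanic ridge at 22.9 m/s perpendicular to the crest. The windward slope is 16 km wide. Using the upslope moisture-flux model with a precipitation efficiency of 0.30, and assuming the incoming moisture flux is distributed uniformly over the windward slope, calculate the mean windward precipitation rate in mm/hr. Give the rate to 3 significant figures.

Incoming column moisture flux per unit ridge length: F = V × PW = 22.9 × 15.5 = 354.95 mm·m/s.
Spread over the 16 km slope with efficiency ε = 0.30: R = ε·F/W = 0.30 × 354.95 / 16000 m = 6.655e-03 mm/s.
R = 6.655e-03 × 3600 = 24.0 mm/hr.

R ≈ 24.0 mm/hr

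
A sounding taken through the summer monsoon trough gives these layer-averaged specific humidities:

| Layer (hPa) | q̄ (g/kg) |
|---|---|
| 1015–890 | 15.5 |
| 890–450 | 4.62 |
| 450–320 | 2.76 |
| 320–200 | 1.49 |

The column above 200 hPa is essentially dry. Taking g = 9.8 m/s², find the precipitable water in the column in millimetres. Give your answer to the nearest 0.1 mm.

Precipitable water is the column-integrated vapour mass per unit area: PW = (1/g) Σ q̄ Δp, with q in kg/kg and Δp in Pa (1 kg/m² of water = 1 mm).
Layer 1015–890 hPa: Δp = 125 hPa = 12500 Pa, q̄ = 0.0155 kg/kg → 0.0155 × 12500 / 9.8 = 19.77 mm
Layer 890–450 hPa: Δp = 440 hPa = 44000 Pa, q̄ = 0.00462 kg/kg → 0.00462 × 44000 / 9.8 = 20.74 mm
Layer 450–320 hPa: Δp = 130 hPa = 13000 Pa, q̄ = 0.00276 kg/kg → 0.00276 × 13000 / 9.8 = 3.66 mm
Layer 320–200 hPa: Δp = 120 hPa = 12000 Pa, q̄ = 0.00149 kg/kg → 0.00149 × 12000 / 9.8 = 1.82 mm
PW = 19.77 + 20.74 + 3.66 + 1.82 = 45.99 ≈ 46.0 mm.

PW ≈ 46.0 mm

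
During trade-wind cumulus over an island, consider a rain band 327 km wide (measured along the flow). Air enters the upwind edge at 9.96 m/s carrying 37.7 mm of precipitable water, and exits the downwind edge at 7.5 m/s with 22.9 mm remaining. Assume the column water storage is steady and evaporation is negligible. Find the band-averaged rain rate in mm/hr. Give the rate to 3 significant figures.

Column moisture flux per unit crosswind length is F = V × PW.
Inflow: F_in = 9.96 × 37.7 = 375.492 mm·m/s
Outflow: F_out = 7.5 × 22.9 = 171.75 mm·m/s
Steady-state rate R = (F_in − F_out)/L = (375.492 − 171.75) / 327000 m = 6.231e-04 mm/s.
R = 6.231e-04 × 3600 = 2.24 mm/hr.

R ≈ 2.24 mm/hr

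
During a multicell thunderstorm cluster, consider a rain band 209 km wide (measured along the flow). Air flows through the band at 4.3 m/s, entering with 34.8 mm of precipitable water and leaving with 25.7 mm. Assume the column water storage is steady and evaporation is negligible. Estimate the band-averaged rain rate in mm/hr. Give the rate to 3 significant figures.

R ≈ 0.674 mm/hr

Column moisture flux per unit crosswind length is F = V × PW.
Inflow: F_in = 4.3 × 34.8 = 149.64 mm·m/s
Outflow: F_out = 4.3 × 25.7 = 110.51 mm·m/s
Steady-state rate R = (F_in − F_out)/L = (149.64 − 110.51) / 209000 m = 1.872e-04 mm/s.
R = 1.872e-04 × 3600 = 0.674 mm/hr.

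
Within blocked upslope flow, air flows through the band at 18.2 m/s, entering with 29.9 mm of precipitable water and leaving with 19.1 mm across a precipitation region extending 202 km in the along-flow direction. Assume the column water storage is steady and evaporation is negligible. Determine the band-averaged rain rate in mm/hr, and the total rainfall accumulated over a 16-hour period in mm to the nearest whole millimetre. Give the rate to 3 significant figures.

Column moisture flux per unit crosswind length is F = V × PW.
Inflow: F_in = 18.2 × 29.9 = 544.18 mm·m/s
Outflow: F_out = 18.2 × 19.1 = 347.62 mm·m/s
Steady-state rate R = (F_in − F_out)/L = (544.18 − 347.62) / 202000 m = 9.731e-04 mm/s.
R = 9.731e-04 × 3600 = 3.50 mm/hr.
Over 16 h: total = 3.50 × 16 = 56 mm.

R ≈ 3.50 mm/hr; total ≈ 56 mm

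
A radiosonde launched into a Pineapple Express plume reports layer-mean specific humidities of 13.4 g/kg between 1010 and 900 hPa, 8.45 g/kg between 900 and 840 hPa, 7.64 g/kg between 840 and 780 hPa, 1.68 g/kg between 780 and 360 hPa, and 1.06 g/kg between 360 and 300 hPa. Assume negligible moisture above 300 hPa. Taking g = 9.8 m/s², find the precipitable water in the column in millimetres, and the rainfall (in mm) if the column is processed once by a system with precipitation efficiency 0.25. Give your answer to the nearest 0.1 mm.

Precipitable water is the column-integrated vapour mass per unit area: PW = (1/g) Σ q̄ Δp, with q in kg/kg and Δp in Pa (1 kg/m² of water = 1 mm).
Layer 1010–900 hPa: Δp = 110 hPa = 11000 Pa, q̄ = 0.0134 kg/kg → 0.0134 × 11000 / 9.8 = 15.04 mm
Layer 900–840 hPa: Δp = 60 hPa = 6000 Pa, q̄ = 0.00845 kg/kg → 0.00845 × 6000 / 9.8 = 5.17 mm
Layer 840–780 hPa: Δp = 60 hPa = 6000 Pa, q̄ = 0.00764 kg/kg → 0.00764 × 6000 / 9.8 = 4.68 mm
Layer 780–360 hPa: Δp = 420 hPa = 42000 Pa, q̄ = 0.00168 kg/kg → 0.00168 × 42000 / 9.8 = 7.20 mm
Layer 360–300 hPa: Δp = 60 hPa = 6000 Pa, q̄ = 0.00106 kg/kg → 0.00106 × 6000 / 9.8 = 0.65 mm
PW = 15.04 + 5.17 + 4.68 + 7.20 + 0.65 = 32.74 ≈ 32.7 mm.
Rainfall = ε × PW = 0.25 × 32.7 = 8.2 mm.

PW ≈ 32.7 mm; rainfall ≈ 8.2 mm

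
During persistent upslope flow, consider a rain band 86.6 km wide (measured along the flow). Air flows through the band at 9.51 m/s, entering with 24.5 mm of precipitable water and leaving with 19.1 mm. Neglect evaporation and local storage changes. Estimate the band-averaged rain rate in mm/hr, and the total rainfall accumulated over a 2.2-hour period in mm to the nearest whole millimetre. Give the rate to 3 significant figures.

R ≈ 2.13 mm/hr; total ≈ 5 mm

Column moisture flux per unit crosswind length is F = V × PW.
Inflow: F_in = 9.51 × 24.5 = 232.995 mm·m/s
Outflow: F_out = 9.51 × 19.1 = 181.641 mm·m/s
Steady-state rate R = (F_in − F_out)/L = (232.995 − 181.641) / 86600 m = 5.930e-04 mm/s.
R = 5.930e-04 × 3600 = 2.13 mm/hr.
Over 2.2 h: total = 2.13 × 2.2 = 4.686 ≈ 5 mm.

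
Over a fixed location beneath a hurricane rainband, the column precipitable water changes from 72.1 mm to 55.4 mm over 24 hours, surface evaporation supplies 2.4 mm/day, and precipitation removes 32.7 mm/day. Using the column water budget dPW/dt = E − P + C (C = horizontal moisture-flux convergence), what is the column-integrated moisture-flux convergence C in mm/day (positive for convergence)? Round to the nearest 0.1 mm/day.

dPW/dt = (55.4 − 72.1) mm / (24/24 day) = -16.700 mm/day.
C = dPW/dt − E + P = (-16.700) − 2.4 + 32.7 = 13.6 mm/day.

C ≈ 13.6 mm/day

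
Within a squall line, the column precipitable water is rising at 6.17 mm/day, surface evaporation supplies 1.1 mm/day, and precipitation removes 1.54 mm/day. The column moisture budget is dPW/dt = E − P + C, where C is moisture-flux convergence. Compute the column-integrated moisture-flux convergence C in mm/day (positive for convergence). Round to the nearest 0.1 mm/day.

C ≈ 6.6 mm/day

dPW/dt = +6.17 mm/day.
C = dPW/dt − E + P = (+6.17) − 1.1 + 1.54 = 6.6 mm/day.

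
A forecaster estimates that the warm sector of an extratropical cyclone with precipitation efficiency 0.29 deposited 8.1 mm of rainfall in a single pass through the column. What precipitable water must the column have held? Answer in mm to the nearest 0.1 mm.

PW = rainfall / ε = 8.1 / 0.29 = 27.9 mm.

PW ≈ 27.9 mm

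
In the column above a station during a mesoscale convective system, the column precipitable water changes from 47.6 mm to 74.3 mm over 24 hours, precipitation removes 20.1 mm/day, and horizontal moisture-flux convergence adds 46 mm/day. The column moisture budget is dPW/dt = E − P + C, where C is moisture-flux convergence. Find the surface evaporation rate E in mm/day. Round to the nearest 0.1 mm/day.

E ≈ 0.8 mm/day

dPW/dt = (74.3 − 47.6) mm / (24/24 day) = +26.700 mm/day.
E = dPW/dt + P − C = (+26.700) + 20.1 − (46) = 0.8 mm/day.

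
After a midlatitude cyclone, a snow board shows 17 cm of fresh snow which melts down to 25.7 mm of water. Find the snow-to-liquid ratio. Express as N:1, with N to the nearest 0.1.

Ratio = snow depth / SWE = 170 mm / 25.7 mm = 6.6, i.e. 6.6:1.

ratio ≈ 6.6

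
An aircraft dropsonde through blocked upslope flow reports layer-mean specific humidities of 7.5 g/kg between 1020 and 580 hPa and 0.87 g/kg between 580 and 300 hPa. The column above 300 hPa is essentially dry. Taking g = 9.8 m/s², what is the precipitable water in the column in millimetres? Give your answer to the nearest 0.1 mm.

Precipitable water is the column-integrated vapour mass per unit area: PW = (1/g) Σ q̄ Δp, with q in kg/kg and Δp in Pa (1 kg/m² of water = 1 mm).
Layer 1020–580 hPa: Δp = 440 hPa = 44000 Pa, q̄ = 0.0075 kg/kg → 0.0075 × 44000 / 9.8 = 33.67 mm
Layer 580–300 hPa: Δp = 280 hPa = 28000 Pa, q̄ = 0.00087 kg/kg → 0.00087 × 28000 / 9.8 = 2.49 mm
PW = 33.67 + 2.49 = 36.16 ≈ 36.2 mm.

PW ≈ 36.2 mm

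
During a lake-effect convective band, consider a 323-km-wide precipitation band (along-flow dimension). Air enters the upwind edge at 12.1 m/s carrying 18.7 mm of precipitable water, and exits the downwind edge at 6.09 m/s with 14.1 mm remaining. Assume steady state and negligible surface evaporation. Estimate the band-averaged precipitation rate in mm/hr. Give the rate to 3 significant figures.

R ≈ 1.56 mm/hr

Column moisture flux per unit crosswind length is F = V × PW.
Inflow: F_in = 12.1 × 18.7 = 226.27 mm·m/s
Outflow: F_out = 6.09 × 14.1 = 85.869 mm·m/s
Steady-state rate R = (F_in − F_out)/L = (226.27 − 85.869) / 323000 m = 4.347e-04 mm/s.
R = 4.347e-04 × 3600 = 1.56 mm/hr.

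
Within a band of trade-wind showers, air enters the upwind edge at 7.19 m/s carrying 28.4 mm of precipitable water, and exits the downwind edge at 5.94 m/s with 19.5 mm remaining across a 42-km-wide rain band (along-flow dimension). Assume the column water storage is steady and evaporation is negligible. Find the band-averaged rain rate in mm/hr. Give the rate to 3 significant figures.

Column moisture flux per unit crosswind length is F = V × PW.
Inflow: F_in = 7.19 × 28.4 = 204.196 mm·m/s
Outflow: F_out = 5.94 × 19.5 = 115.83 mm·m/s
Steady-state rate R = (F_in − F_out)/L = (204.196 − 115.83) / 42000 m = 2.104e-03 mm/s.
R = 2.104e-03 × 3600 = 7.57 mm/hr.

R ≈ 7.57 mm/hr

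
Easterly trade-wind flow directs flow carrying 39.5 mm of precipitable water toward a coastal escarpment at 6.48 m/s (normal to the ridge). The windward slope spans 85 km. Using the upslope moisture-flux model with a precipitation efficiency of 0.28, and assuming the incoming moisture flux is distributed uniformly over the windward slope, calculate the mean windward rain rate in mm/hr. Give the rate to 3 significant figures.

R ≈ 3.04 mm/hr

Incoming column moisture flux per unit ridge length: F = V × PW = 6.48 × 39.5 = 255.96 mm·m/s.
Spread over the 85 km slope with efficiency ε = 0.28: R = ε·F/W = 0.28 × 255.96 / 85000 m = 8.432e-04 mm/s.
R = 8.432e-04 × 3600 = 3.04 mm/hr.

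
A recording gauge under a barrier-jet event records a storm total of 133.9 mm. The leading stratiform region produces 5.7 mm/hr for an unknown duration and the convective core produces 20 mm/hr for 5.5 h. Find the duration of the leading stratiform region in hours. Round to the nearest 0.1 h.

duration ≈ 4.2 h

Known phases: 20 × 5.5 = 110 mm.
Remaining depth = 133.9 − 110 = 23.9 mm.
Duration = 23.9 / 5.7 = 4.2 h.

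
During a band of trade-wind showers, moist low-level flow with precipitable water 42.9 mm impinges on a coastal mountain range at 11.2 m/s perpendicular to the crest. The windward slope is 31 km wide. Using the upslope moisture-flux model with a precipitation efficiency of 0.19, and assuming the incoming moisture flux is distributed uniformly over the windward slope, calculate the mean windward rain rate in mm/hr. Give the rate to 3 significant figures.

Incoming column moisture flux per unit ridge length: F = V × PW = 11.2 × 42.9 = 480.48 mm·m/s.
Spread over the 31 km slope with efficiency ε = 0.19: R = ε·F/W = 0.19 × 480.48 / 31000 m = 2.945e-03 mm/s.
R = 2.945e-03 × 3600 = 10.6 mm/hr.

R ≈ 10.6 mm/hr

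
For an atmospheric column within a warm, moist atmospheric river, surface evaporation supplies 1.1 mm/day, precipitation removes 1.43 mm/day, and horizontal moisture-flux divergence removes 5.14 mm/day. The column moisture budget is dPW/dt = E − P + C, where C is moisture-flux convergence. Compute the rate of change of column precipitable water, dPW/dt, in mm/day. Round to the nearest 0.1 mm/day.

dPW/dt = E − P + C = 1.1 − 1.43 + (-5.14) = -5.5 mm/day.

dPW/dt ≈ -5.5 mm/day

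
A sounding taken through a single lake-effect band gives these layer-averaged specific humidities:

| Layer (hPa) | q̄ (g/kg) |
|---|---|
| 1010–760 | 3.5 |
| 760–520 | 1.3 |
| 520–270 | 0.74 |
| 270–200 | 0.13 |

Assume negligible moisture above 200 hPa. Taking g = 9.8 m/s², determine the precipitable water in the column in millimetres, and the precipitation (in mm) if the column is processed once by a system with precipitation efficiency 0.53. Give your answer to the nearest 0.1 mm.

PW ≈ 14.1 mm; precipitation ≈ 7.5 mm

Precipitable water is the column-integrated vapour mass per unit area: PW = (1/g) Σ q̄ Δp, with q in kg/kg and Δp in Pa (1 kg/m² of water = 1 mm).
Layer 1010–760 hPa: Δp = 250 hPa = 25000 Pa, q̄ = 0.0035 kg/kg → 0.0035 × 25000 / 9.8 = 8.93 mm
Layer 760–520 hPa: Δp = 240 hPa = 24000 Pa, q̄ = 0.0013 kg/kg → 0.0013 × 24000 / 9.8 = 3.18 mm
Layer 520–270 hPa: Δp = 250 hPa = 25000 Pa, q̄ = 0.00074 kg/kg → 0.00074 × 25000 / 9.8 = 1.89 mm
Layer 270–200 hPa: Δp = 70 hPa = 7000 Pa, q̄ = 0.00013 kg/kg → 0.00013 × 7000 / 9.8 = 0.09 mm
PW = 8.93 + 3.18 + 1.89 + 0.09 = 14.09 ≈ 14.1 mm.
Precipitation = ε × PW = 0.53 × 14.1 = 7.5 mm.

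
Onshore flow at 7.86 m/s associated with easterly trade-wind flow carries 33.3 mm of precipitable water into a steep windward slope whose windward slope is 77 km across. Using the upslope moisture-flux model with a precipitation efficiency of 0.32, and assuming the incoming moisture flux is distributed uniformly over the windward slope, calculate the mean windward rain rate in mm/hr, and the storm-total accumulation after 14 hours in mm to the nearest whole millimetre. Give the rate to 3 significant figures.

R ≈ 3.92 mm/hr; total ≈ 55 mm

Incoming column moisture flux per unit ridge length: F = V × PW = 7.86 × 33.3 = 261.738 mm·m/s.
Spread over the 77 km slope with efficiency ε = 0.32: R = ε·F/W = 0.32 × 261.738 / 77000 m = 1.088e-03 mm/s.
R = 1.088e-03 × 3600 = 3.92 mm/hr.
Over 14 h: total = 3.92 × 14 = 54.88 ≈ 55 mm.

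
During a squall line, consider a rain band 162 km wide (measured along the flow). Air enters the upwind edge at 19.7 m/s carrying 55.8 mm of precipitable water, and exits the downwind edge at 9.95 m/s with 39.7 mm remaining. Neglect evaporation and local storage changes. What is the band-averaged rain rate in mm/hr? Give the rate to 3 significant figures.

R ≈ 15.6 mm/hr

Column moisture flux per unit crosswind length is F = V × PW.
Inflow: F_in = 19.7 × 55.8 = 1099.26 mm·m/s
Outflow: F_out = 9.95 × 39.7 = 395.015 mm·m/s
Steady-state rate R = (F_in − F_out)/L = (1099.26 − 395.015) / 162000 m = 4.347e-03 mm/s.
R = 4.347e-03 × 3600 = 15.6 mm/hr.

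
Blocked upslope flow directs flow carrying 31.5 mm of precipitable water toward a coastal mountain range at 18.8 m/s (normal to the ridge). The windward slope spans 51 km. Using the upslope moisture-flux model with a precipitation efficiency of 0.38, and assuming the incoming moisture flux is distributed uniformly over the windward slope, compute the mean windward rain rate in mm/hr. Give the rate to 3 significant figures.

Incoming column moisture flux per unit ridge length: F = V × PW = 18.8 × 31.5 = 592.2 mm·m/s.
Spread over the 51 km slope with efficiency ε = 0.38: R = ε·F/W = 0.38 × 592.2 / 51000 m = 4.412e-03 mm/s.
R = 4.412e-03 × 3600 = 15.9 mm/hr.

R ≈ 15.9 mm/hr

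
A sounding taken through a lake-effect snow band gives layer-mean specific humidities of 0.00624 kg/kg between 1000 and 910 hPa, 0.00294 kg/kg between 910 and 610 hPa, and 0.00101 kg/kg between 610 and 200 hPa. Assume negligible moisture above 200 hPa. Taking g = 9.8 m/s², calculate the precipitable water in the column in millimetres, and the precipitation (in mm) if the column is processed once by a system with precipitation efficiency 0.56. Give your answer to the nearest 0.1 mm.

PW ≈ 19.0 mm; precipitation ≈ 10.6 mm

Precipitable water is the column-integrated vapour mass per unit area: PW = (1/g) Σ q̄ Δp, with q in kg/kg and Δp in Pa (1 kg/m² of water = 1 mm).
Layer 1000–910 hPa: Δp = 90 hPa = 9000 Pa, q̄ = 0.00624 kg/kg → 0.00624 × 9000 / 9.8 = 5.73 mm
Layer 910–610 hPa: Δp = 300 hPa = 30000 Pa, q̄ = 0.00294 kg/kg → 0.00294 × 30000 / 9.8 = 9.00 mm
Layer 610–200 hPa: Δp = 410 hPa = 41000 Pa, q̄ = 0.00101 kg/kg → 0.00101 × 41000 / 9.8 = 4.23 mm
PW = 5.73 + 9.00 + 4.23 = 18.96 ≈ 19.0 mm.
Precipitation = ε × PW = 0.56 × 19.0 = 10.6 mm.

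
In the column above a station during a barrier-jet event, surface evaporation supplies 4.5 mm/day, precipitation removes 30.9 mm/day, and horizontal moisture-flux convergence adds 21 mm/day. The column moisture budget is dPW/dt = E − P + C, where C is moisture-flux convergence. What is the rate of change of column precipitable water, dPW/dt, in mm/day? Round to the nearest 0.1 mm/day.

dPW/dt = E − P + C = 4.5 − 30.9 + (21) = -5.4 mm/day.

dPW/dt ≈ -5.4 mm/day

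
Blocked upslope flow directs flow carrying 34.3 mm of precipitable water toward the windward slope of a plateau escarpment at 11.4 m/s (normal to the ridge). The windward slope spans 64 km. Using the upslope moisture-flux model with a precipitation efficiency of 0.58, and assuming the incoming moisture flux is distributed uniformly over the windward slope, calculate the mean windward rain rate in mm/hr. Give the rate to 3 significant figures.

R ≈ 12.8 mm/hr

Incoming column moisture flux per unit ridge length: F = V × PW = 11.4 × 34.3 = 391.02 mm·m/s.
Spread over the 64 km slope with efficiency ε = 0.58: R = ε·F/W = 0.58 × 391.02 / 64000 m = 3.544e-03 mm/s.
R = 3.544e-03 × 3600 = 12.8 mm/hr.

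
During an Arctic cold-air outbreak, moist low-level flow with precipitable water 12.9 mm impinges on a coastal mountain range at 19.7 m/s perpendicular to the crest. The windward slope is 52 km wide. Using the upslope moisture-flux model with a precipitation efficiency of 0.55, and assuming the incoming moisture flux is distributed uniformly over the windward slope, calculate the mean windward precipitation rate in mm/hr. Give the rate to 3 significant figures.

R ≈ 9.68 mm/hr

Incoming column moisture flux per unit ridge length: F = V × PW = 19.7 × 12.9 = 254.13 mm·m/s.
Spread over the 52 km slope with efficiency ε = 0.55: R = ε·F/W = 0.55 × 254.13 / 52000 m = 2.688e-03 mm/s.
R = 2.688e-03 × 3600 = 9.68 mm/hr.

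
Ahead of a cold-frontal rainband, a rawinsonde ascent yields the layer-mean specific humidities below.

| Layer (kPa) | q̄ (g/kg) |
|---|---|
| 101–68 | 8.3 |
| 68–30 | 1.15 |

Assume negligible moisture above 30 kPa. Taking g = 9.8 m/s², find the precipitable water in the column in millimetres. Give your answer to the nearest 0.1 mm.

PW ≈ 32.4 mm

Precipitable water is the column-integrated vapour mass per unit area: PW = (1/g) Σ q̄ Δp, with q in kg/kg and Δp in Pa (1 kg/m² of water = 1 mm).
Layer 101–68 kPa: Δp = 330 hPa = 33000 Pa, q̄ = 0.0083 kg/kg → 0.0083 × 33000 / 9.8 = 27.95 mm
Layer 68–30 kPa: Δp = 380 hPa = 38000 Pa, q̄ = 0.00115 kg/kg → 0.00115 × 38000 / 9.8 = 4.46 mm
PW = 27.95 + 4.46 = 32.41 ≈ 32.4 mm.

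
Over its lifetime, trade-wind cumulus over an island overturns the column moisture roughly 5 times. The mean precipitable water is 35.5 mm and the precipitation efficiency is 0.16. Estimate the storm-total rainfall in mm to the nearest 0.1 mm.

rainfall ≈ 28.4 mm

Each cycle deposits ε × PW = 0.16 × 35.5 = 5.68 mm.
Over 5 cycles: 5 × 5.68 = 28.4 mm.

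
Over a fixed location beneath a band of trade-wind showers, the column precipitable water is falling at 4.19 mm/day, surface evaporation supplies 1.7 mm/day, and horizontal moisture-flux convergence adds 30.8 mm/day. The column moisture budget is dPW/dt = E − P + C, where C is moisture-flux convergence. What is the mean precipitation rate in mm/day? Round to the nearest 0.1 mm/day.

P ≈ 36.7 mm/day

dPW/dt = -4.19 mm/day.
P = E + C − dPW/dt = 1.7 + (30.8) − (-4.19) = 36.7 mm/day.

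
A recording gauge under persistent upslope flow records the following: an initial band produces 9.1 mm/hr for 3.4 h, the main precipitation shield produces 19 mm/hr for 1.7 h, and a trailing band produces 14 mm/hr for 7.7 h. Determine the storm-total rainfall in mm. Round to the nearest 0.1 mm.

total ≈ 171.0 mm

Total = Σ Rᵢ Δtᵢ = 9.1 × 3.4 + 19 × 1.7 + 14 × 7.7
      = 30.94 + 32.3 + 107.8 = 171.0 mm.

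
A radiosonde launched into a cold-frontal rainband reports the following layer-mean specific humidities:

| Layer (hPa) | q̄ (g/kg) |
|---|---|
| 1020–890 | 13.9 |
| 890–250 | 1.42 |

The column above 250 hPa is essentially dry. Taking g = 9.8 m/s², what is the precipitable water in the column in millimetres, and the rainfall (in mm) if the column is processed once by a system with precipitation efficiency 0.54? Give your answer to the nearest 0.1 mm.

Precipitable water is the column-integrated vapour mass per unit area: PW = (1/g) Σ q̄ Δp, with q in kg/kg and Δp in Pa (1 kg/m² of water = 1 mm).
Layer 1020–890 hPa: Δp = 130 hPa = 13000 Pa, q̄ = 0.0139 kg/kg → 0.0139 × 13000 / 9.8 = 18.44 mm
Layer 890–250 hPa: Δp = 640 hPa = 64000 Pa, q̄ = 0.00142 kg/kg → 0.00142 × 64000 / 9.8 = 9.27 mm
PW = 18.44 + 9.27 = 27.71 ≈ 27.7 mm.
Rainfall = ε × PW = 0.54 × 27.7 = 15.0 mm.

PW ≈ 27.7 mm; rainfall ≈ 15.0 mm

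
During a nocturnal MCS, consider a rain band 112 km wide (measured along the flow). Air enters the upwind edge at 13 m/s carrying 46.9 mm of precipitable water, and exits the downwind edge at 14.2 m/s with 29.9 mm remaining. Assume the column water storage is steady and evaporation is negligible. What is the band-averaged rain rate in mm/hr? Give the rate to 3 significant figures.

R ≈ 5.95 mm/hr

Column moisture flux per unit crosswind length is F = V × PW.
Inflow: F_in = 13 × 46.9 = 609.7 mm·m/s
Outflow: F_out = 14.2 × 29.9 = 424.58 mm·m/s
Steady-state rate R = (F_in − F_out)/L = (609.7 − 424.58) / 112000 m = 1.653e-03 mm/s.
R = 1.653e-03 × 3600 = 5.95 mm/hr.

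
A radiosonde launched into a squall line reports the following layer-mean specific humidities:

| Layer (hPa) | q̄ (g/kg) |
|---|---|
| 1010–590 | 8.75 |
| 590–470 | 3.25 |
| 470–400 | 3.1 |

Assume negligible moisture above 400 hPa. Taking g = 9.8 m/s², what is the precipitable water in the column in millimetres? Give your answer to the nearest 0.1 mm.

PW ≈ 43.7 mm

Precipitable water is the column-integrated vapour mass per unit area: PW = (1/g) Σ q̄ Δp, with q in kg/kg and Δp in Pa (1 kg/m² of water = 1 mm).
Layer 1010–590 hPa: Δp = 420 hPa = 42000 Pa, q̄ = 0.00875 kg/kg → 0.00875 × 42000 / 9.8 = 37.50 mm
Layer 590–470 hPa: Δp = 120 hPa = 12000 Pa, q̄ = 0.00325 kg/kg → 0.00325 × 12000 / 9.8 = 3.98 mm
Layer 470–400 hPa: Δp = 70 hPa = 7000 Pa, q̄ = 0.0031 kg/kg → 0.0031 × 7000 / 9.8 = 2.21 mm
PW = 37.50 + 3.98 + 2.21 = 43.69 ≈ 43.7 mm.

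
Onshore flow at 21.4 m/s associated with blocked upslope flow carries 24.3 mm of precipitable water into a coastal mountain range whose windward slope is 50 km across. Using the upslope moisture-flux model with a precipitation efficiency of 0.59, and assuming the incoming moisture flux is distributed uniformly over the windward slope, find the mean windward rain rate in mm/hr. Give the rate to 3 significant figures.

Incoming column moisture flux per unit ridge length: F = V × PW = 21.4 × 24.3 = 520.02 mm·m/s.
Spread over the 50 km slope with efficiency ε = 0.59: R = ε·F/W = 0.59 × 520.02 / 50000 m = 6.136e-03 mm/s.
R = 6.136e-03 × 3600 = 22.1 mm/hr.

R ≈ 22.1 mm/hr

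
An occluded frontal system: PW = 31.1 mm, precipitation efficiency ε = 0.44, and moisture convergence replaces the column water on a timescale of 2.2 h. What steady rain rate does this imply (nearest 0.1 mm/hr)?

R ≈ 6.2 mm/hr

Each overturning extracts ε × PW = 0.44 × 31.1 = 13.684 mm.
Rate = ε·PW / τ = 13.684 / 2.2 h = 6.2 mm/hr.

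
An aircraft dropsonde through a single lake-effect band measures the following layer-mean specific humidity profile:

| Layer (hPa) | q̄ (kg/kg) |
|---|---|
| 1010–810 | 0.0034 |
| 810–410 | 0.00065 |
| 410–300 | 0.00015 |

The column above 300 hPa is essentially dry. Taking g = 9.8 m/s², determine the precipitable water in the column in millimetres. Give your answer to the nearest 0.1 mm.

Precipitable water is the column-integrated vapour mass per unit area: PW = (1/g) Σ q̄ Δp, with q in kg/kg and Δp in Pa (1 kg/m² of water = 1 mm).
Layer 1010–810 hPa: Δp = 200 hPa = 20000 Pa, q̄ = 0.0034 kg/kg → 0.0034 × 20000 / 9.8 = 6.94 mm
Layer 810–410 hPa: Δp = 400 hPa = 40000 Pa, q̄ = 0.00065 kg/kg → 0.00065 × 40000 / 9.8 = 2.65 mm
Layer 410–300 hPa: Δp = 110 hPa = 11000 Pa, q̄ = 0.00015 kg/kg → 0.00015 × 11000 / 9.8 = 0.17 mm
PW = 6.94 + 2.65 + 0.17 = 9.76 ≈ 9.8 mm.

PW ≈ 9.8 mm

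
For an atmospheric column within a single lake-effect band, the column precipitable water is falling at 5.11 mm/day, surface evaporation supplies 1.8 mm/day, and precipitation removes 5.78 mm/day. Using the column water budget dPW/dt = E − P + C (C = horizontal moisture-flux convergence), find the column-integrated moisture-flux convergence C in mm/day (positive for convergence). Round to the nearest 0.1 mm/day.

C ≈ -1.1 mm/day

dPW/dt = -5.11 mm/day.
C = dPW/dt − E + P = (-5.11) − 1.8 + 5.78 = -1.1 mm/day.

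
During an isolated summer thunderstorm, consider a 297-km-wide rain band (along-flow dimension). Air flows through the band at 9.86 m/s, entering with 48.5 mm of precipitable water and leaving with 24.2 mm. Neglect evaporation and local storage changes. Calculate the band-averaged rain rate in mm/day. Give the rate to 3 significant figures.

R ≈ 69.7 mm/day

Column moisture flux per unit crosswind length is F = V × PW.
Inflow: F_in = 9.86 × 48.5 = 478.21 mm·m/s
Outflow: F_out = 9.86 × 24.2 = 238.612 mm·m/s
Steady-state rate R = (F_in − F_out)/L = (478.21 − 238.612) / 297000 m = 8.067e-04 mm/s.
R = 8.067e-04 × 3600 × 24 = 69.7 mm/day.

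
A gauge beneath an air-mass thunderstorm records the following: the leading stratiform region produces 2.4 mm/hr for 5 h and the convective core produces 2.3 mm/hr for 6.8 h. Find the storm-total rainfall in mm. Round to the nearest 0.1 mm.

Total = Σ Rᵢ Δtᵢ = 2.4 × 5 + 2.3 × 6.8
      = 12 + 15.64 = 27.6 mm.

total ≈ 27.6 mm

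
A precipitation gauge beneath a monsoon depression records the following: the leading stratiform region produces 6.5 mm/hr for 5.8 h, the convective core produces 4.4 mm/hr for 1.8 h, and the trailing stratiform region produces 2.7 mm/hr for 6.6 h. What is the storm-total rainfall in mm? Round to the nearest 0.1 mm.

total ≈ 63.4 mm

Total = Σ Rᵢ Δtᵢ = 6.5 × 5.8 + 4.4 × 1.8 + 2.7 × 6.6
      = 37.7 + 7.92 + 17.82 = 63.4 mm.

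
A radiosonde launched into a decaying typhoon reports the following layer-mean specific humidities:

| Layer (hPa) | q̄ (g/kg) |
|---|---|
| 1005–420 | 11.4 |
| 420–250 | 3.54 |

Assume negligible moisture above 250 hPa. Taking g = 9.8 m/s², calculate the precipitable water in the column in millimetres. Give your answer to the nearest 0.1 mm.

Precipitable water is the column-integrated vapour mass per unit area: PW = (1/g) Σ q̄ Δp, with q in kg/kg and Δp in Pa (1 kg/m² of water = 1 mm).
Layer 1005–420 hPa: Δp = 585 hPa = 58500 Pa, q̄ = 0.0114 kg/kg → 0.0114 × 58500 / 9.8 = 68.05 mm
Layer 420–250 hPa: Δp = 170 hPa = 17000 Pa, q̄ = 0.00354 kg/kg → 0.00354 × 17000 / 9.8 = 6.14 mm
PW = 68.05 + 6.14 = 74.19 ≈ 74.2 mm.

PW ≈ 74.2 mm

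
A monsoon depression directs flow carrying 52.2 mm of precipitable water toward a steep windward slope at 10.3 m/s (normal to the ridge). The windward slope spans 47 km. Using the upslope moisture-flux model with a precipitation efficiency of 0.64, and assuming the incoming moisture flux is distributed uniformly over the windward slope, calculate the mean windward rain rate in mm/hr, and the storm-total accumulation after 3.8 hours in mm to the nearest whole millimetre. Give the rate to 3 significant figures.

Incoming column moisture flux per unit ridge length: F = V × PW = 10.3 × 52.2 = 537.66 mm·m/s.
Spread over the 47 km slope with efficiency ε = 0.64: R = ε·F/W = 0.64 × 537.66 / 47000 m = 7.321e-03 mm/s.
R = 7.321e-03 × 3600 = 26.4 mm/hr.
Over 3.8 h: total = 26.4 × 3.8 = 100.32 ≈ 100 mm.

R ≈ 26.4 mm/hr; total ≈ 100 mm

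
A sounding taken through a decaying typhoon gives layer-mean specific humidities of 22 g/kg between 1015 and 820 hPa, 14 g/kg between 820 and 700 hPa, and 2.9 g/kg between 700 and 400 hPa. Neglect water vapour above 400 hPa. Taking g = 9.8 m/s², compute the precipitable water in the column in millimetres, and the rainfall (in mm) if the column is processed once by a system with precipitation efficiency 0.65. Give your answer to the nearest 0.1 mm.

Precipitable water is the column-integrated vapour mass per unit area: PW = (1/g) Σ q̄ Δp, with q in kg/kg and Δp in Pa (1 kg/m² of water = 1 mm).
Layer 1015–820 hPa: Δp = 195 hPa = 19500 Pa, q̄ = 0.022 kg/kg → 0.022 × 19500 / 9.8 = 43.78 mm
Layer 820–700 hPa: Δp = 120 hPa = 12000 Pa, q̄ = 0.014 kg/kg → 0.014 × 12000 / 9.8 = 17.14 mm
Layer 700–400 hPa: Δp = 300 hPa = 30000 Pa, q̄ = 0.0029 kg/kg → 0.0029 × 30000 / 9.8 = 8.88 mm
PW = 43.78 + 17.14 + 8.88 = 69.80 ≈ 69.8 mm.
Rainfall = ε × PW = 0.65 × 69.8 = 45.4 mm.

PW ≈ 69.8 mm; rainfall ≈ 45.4 mm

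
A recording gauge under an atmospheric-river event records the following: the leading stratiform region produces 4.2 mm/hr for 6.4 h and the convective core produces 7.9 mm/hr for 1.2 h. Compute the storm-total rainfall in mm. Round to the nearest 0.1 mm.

total ≈ 36.4 mm

Total = Σ Rᵢ Δtᵢ = 4.2 × 6.4 + 7.9 × 1.2
      = 26.88 + 9.48 = 36.4 mm.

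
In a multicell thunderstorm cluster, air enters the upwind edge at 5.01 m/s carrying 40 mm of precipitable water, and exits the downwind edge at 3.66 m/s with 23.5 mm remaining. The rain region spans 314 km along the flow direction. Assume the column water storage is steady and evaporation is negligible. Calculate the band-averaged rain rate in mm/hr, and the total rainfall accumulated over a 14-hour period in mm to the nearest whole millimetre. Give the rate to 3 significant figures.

R ≈ 1.31 mm/hr; total ≈ 18 mm

Column moisture flux per unit crosswind length is F = V × PW.
Inflow: F_in = 5.01 × 40 = 200.4 mm·m/s
Outflow: F_out = 3.66 × 23.5 = 86.01 mm·m/s
Steady-state rate R = (F_in − F_out)/L = (200.4 − 86.01) / 314000 m = 3.643e-04 mm/s.
R = 3.643e-04 × 3600 = 1.31 mm/hr.
Over 14 h: total = 1.31 × 14 = 18.34 ≈ 18 mm.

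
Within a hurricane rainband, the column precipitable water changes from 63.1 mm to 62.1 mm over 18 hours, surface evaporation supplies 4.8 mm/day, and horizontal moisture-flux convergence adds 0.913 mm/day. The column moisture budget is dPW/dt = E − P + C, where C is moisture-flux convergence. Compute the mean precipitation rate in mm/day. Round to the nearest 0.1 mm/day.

dPW/dt = (62.1 − 63.1) mm / (18/24 day) = -1.333 mm/day.
P = E + C − dPW/dt = 4.8 + (0.913) − (-1.333) = 7.0 mm/day.

P ≈ 7.0 mm/day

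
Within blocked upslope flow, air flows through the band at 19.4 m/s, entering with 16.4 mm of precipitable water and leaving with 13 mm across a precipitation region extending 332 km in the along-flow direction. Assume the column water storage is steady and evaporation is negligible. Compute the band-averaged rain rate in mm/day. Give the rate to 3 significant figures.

Column moisture flux per unit crosswind length is F = V × PW.
Inflow: F_in = 19.4 × 16.4 = 318.16 mm·m/s
Outflow: F_out = 19.4 × 13 = 252.2 mm·m/s
Steady-state rate R = (F_in − F_out)/L = (318.16 − 252.2) / 332000 m = 1.987e-04 mm/s.
R = 1.987e-04 × 3600 × 24 = 17.2 mm/day.

R ≈ 17.2 mm/day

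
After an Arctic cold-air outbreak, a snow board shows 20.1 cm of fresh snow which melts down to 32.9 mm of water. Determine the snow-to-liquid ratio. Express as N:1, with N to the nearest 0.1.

ratio ≈ 6.1

Ratio = snow depth / SWE = 201 mm / 32.9 mm = 6.1, i.e. 6.1:1.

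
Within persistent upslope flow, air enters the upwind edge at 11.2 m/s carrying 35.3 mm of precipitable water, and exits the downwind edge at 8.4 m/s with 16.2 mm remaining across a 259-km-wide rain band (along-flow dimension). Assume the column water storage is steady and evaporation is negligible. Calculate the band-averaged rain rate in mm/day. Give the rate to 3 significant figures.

R ≈ 86.5 mm/day

Column moisture flux per unit crosswind length is F = V × PW.
Inflow: F_in = 11.2 × 35.3 = 395.36 mm·m/s
Outflow: F_out = 8.4 × 16.2 = 136.08 mm·m/s
Steady-state rate R = (F_in − F_out)/L = (395.36 − 136.08) / 259000 m = 1.001e-03 mm/s.
R = 1.001e-03 × 3600 × 24 = 86.5 mm/day.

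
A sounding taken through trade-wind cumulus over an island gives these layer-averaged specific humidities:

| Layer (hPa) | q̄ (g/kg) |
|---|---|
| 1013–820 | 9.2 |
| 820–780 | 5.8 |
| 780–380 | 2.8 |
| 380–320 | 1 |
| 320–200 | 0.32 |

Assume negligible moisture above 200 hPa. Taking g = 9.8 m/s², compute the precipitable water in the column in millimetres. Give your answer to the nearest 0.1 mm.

Precipitable water is the column-integrated vapour mass per unit area: PW = (1/g) Σ q̄ Δp, with q in kg/kg and Δp in Pa (1 kg/m² of water = 1 mm).
Layer 1013–820 hPa: Δp = 193 hPa = 19300 Pa, q̄ = 0.0092 kg/kg → 0.0092 × 19300 / 9.8 = 18.12 mm
Layer 820–780 hPa: Δp = 40 hPa = 4000 Pa, q̄ = 0.0058 kg/kg → 0.0058 × 4000 / 9.8 = 2.37 mm
Layer 780–380 hPa: Δp = 400 hPa = 40000 Pa, q̄ = 0.0028 kg/kg → 0.0028 × 40000 / 9.8 = 11.43 mm
Layer 380–320 hPa: Δp = 60 hPa = 6000 Pa, q̄ = 0.001 kg/kg → 0.001 × 6000 / 9.8 = 0.61 mm
Layer 320–200 hPa: Δp = 120 hPa = 12000 Pa, q̄ = 0.00032 kg/kg → 0.00032 × 12000 / 9.8 = 0.39 mm
PW = 18.12 + 2.37 + 11.43 + 0.61 + 0.39 = 32.92 ≈ 32.9 mm.

PW ≈ 32.9 mm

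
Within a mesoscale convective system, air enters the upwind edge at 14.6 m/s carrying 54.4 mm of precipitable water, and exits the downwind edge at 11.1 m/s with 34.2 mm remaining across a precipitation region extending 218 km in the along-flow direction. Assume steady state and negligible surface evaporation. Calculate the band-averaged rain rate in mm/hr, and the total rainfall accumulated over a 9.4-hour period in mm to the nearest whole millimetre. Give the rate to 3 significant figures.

Column moisture flux per unit crosswind length is F = V × PW.
Inflow: F_in = 14.6 × 54.4 = 794.24 mm·m/s
Outflow: F_out = 11.1 × 34.2 = 379.62 mm·m/s
Steady-state rate R = (F_in − F_out)/L = (794.24 − 379.62) / 218000 m = 1.902e-03 mm/s.
R = 1.902e-03 × 3600 = 6.85 mm/hr.
Over 9.4 h: total = 6.85 × 9.4 = 64.39 ≈ 64 mm.

R ≈ 6.85 mm/hr; total ≈ 64 mm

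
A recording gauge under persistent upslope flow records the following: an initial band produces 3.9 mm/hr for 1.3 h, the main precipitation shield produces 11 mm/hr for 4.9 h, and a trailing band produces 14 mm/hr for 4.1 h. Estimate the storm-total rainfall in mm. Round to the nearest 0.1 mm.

total ≈ 116.4 mm

Total = Σ Rᵢ Δtᵢ = 3.9 × 1.3 + 11 × 4.9 + 14 × 4.1
      = 5.07 + 53.9 + 57.4 = 116.4 mm.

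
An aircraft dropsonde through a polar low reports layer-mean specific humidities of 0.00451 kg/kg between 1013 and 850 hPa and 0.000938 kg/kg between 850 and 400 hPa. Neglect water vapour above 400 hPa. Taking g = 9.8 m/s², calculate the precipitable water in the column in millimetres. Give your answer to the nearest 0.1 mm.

Precipitable water is the column-integrated vapour mass per unit area: PW = (1/g) Σ q̄ Δp, with q in kg/kg and Δp in Pa (1 kg/m² of water = 1 mm).
Layer 1013–850 hPa: Δp = 163 hPa = 16300 Pa, q̄ = 0.00451 kg/kg → 0.00451 × 16300 / 9.8 = 7.50 mm
Layer 850–400 hPa: Δp = 450 hPa = 45000 Pa, q̄ = 0.000938 kg/kg → 0.000938 × 45000 / 9.8 = 4.31 mm
PW = 7.50 + 4.31 = 11.81 ≈ 11.8 mm.

PW ≈ 11.8 mm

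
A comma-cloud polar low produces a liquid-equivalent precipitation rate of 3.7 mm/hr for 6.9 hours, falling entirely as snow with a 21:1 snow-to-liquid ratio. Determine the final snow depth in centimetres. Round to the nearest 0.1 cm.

snow depth ≈ 53.6 cm

Liquid-equivalent depth = 3.7 × 6.9 = 25.53 mm.
Snow depth = 25.53 mm × 21 = 536.13 mm = 53.6 cm.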